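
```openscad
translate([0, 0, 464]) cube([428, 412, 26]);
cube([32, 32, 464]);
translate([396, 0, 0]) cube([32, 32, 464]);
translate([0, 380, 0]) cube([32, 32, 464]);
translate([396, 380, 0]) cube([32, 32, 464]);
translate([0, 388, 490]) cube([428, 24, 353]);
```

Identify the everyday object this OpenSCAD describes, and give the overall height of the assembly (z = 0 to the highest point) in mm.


A chair. The overall height is 843 mm.

A slab on four corner posts with a tall panel at the back — a chair. The seat slab sits at z = 464 with thickness 26, and the 353 mm backrest starts at the seat top, so the overall height is 464 + 26 + 353 = 843 mm.


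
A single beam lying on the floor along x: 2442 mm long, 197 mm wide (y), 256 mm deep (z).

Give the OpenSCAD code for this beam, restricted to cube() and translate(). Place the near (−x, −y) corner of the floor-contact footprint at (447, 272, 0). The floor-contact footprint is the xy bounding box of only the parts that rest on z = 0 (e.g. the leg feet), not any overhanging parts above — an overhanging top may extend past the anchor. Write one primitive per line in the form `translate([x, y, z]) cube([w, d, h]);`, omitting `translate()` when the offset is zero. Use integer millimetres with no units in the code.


translate([447, 272, 0]) cube([2442, 197, 256]);


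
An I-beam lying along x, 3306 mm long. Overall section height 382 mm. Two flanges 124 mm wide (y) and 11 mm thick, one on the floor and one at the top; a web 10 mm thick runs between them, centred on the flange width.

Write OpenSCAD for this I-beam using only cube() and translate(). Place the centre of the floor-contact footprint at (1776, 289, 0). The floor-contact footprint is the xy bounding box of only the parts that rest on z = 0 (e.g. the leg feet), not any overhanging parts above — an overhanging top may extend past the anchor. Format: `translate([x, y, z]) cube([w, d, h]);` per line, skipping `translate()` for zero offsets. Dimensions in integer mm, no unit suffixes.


translate([123, 227, 0]) cube([3306, 124, 11]);
translate([123, 284, 11]) cube([3306, 10, 360]);
translate([123, 227, 371]) cube([3306, 124, 11]);


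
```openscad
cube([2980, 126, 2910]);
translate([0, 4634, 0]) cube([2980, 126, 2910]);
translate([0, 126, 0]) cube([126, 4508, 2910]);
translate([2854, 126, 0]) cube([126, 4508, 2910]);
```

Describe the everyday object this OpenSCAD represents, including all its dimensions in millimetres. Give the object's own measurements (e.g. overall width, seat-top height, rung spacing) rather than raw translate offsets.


The wall frame of a small rectangular building: four walls, each 2910 mm tall and 126 mm thick, enclosing a footprint 2980 mm (x) by 4760 mm (y) outside-to-outside, with no floor or roof. The front and back walls (the −y and +y sides) span the full width; the two side walls fit between them.


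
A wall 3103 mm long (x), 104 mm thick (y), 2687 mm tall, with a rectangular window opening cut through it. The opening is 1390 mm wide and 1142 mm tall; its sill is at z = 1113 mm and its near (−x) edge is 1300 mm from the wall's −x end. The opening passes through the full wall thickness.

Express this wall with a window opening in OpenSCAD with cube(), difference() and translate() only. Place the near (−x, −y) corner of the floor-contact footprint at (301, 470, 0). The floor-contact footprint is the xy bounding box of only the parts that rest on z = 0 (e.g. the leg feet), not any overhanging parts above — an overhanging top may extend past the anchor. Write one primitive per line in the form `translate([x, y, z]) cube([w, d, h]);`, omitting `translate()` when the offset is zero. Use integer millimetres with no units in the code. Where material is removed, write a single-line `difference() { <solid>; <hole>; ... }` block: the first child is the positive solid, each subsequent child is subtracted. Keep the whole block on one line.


difference() { translate([301, 470, 0]) cube([3103, 104, 2687]); translate([1601, 470, 1113]) cube([1390, 104, 1142]); }


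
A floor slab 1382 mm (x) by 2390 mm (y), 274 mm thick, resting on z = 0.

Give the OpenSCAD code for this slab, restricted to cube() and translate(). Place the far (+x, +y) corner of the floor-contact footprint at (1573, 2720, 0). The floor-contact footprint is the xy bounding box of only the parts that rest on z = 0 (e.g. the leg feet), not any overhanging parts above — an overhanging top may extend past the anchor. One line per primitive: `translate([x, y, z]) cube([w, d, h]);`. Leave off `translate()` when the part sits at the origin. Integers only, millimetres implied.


translate([191, 330, 0]) cube([1382, 2390, 274]);


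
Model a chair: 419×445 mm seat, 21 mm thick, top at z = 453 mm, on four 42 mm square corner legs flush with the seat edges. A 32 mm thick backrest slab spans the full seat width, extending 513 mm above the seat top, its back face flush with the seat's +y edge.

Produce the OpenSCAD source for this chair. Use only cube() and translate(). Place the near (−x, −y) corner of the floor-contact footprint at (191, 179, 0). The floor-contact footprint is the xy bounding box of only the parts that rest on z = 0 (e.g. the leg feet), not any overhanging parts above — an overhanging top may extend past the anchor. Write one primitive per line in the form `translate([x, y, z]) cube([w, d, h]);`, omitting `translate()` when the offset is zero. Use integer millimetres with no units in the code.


translate([191, 179, 432]) cube([419, 445, 21]);
translate([191, 179, 0]) cube([42, 42, 432]);
translate([568, 179, 0]) cube([42, 42, 432]);
translate([191, 582, 0]) cube([42, 42, 432]);
translate([568, 582, 0]) cube([42, 42, 432]);
translate([191, 592, 453]) cube([419, 32, 513]);


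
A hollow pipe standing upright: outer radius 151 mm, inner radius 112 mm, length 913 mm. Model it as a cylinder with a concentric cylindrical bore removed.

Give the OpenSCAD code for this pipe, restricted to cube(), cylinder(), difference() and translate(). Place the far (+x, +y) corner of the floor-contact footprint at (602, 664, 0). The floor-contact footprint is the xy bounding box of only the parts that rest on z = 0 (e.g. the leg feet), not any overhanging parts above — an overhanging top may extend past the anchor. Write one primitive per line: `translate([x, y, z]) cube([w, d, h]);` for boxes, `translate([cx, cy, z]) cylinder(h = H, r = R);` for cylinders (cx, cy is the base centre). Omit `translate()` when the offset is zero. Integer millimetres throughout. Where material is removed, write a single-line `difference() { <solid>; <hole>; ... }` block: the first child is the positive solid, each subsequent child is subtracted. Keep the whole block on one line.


difference() { translate([451, 513, 0]) cylinder(h = 913, r = 151); translate([451, 513, 0]) cylinder(h = 913, r = 112); }


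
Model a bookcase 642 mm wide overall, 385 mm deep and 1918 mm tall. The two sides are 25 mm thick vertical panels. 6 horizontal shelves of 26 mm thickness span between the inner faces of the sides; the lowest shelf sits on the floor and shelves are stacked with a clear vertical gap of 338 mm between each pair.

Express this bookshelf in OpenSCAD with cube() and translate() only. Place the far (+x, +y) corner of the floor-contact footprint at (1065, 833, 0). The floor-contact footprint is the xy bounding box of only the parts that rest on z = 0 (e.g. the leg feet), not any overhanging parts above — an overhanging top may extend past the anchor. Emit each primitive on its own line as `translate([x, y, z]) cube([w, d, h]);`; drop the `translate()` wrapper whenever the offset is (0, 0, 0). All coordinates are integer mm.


translate([423, 448, 0]) cube([25, 385, 1918]);
translate([1040, 448, 0]) cube([25, 385, 1918]);
translate([448, 448, 0]) cube([592, 385, 26]);
translate([448, 448, 364]) cube([592, 385, 26]);
translate([448, 448, 728]) cube([592, 385, 26]);
translate([448, 448, 1092]) cube([592, 385, 26]);
translate([448, 448, 1456]) cube([592, 385, 26]);
translate([448, 448, 1820]) cube([592, 385, 26]);


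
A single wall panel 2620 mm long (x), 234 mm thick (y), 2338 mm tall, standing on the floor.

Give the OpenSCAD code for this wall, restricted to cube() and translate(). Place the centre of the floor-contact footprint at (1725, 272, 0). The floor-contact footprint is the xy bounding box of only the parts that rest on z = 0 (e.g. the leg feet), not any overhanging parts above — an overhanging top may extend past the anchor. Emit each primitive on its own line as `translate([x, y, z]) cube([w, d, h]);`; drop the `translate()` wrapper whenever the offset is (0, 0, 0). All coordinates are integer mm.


translate([415, 155, 0]) cube([2620, 234, 2338]);


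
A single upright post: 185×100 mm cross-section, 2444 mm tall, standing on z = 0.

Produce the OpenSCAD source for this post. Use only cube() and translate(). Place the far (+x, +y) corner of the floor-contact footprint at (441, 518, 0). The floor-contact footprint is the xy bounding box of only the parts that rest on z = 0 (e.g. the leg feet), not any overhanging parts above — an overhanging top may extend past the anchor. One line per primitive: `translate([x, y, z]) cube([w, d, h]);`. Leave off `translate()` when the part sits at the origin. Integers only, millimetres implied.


translate([256, 418, 0]) cube([185, 100, 2444]);


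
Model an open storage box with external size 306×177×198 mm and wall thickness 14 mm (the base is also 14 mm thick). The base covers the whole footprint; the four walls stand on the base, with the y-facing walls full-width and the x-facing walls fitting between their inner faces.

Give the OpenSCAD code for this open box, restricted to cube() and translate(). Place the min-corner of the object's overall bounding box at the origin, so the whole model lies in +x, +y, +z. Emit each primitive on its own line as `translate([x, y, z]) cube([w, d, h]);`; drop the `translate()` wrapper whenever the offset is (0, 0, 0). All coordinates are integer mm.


cube([306, 177, 14]);
translate([0, 0, 14]) cube([306, 14, 184]);
translate([0, 163, 14]) cube([306, 14, 184]);
translate([0, 14, 14]) cube([14, 149, 184]);
translate([292, 14, 14]) cube([14, 149, 184]);


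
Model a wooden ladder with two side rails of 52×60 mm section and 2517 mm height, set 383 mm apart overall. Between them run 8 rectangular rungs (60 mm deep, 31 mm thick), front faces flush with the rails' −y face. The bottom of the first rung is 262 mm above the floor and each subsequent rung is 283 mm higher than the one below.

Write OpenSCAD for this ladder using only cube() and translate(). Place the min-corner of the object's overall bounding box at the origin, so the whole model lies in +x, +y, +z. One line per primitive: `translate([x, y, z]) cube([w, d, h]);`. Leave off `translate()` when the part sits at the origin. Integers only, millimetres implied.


cube([52, 60, 2517]);
translate([331, 0, 0]) cube([52, 60, 2517]);
translate([52, 0, 262]) cube([279, 60, 31]);
translate([52, 0, 545]) cube([279, 60, 31]);
translate([52, 0, 828]) cube([279, 60, 31]);
translate([52, 0, 1111]) cube([279, 60, 31]);
translate([52, 0, 1394]) cube([279, 60, 31]);
translate([52, 0, 1677]) cube([279, 60, 31]);
translate([52, 0, 1960]) cube([279, 60, 31]);
translate([52, 0, 2243]) cube([279, 60, 31]);


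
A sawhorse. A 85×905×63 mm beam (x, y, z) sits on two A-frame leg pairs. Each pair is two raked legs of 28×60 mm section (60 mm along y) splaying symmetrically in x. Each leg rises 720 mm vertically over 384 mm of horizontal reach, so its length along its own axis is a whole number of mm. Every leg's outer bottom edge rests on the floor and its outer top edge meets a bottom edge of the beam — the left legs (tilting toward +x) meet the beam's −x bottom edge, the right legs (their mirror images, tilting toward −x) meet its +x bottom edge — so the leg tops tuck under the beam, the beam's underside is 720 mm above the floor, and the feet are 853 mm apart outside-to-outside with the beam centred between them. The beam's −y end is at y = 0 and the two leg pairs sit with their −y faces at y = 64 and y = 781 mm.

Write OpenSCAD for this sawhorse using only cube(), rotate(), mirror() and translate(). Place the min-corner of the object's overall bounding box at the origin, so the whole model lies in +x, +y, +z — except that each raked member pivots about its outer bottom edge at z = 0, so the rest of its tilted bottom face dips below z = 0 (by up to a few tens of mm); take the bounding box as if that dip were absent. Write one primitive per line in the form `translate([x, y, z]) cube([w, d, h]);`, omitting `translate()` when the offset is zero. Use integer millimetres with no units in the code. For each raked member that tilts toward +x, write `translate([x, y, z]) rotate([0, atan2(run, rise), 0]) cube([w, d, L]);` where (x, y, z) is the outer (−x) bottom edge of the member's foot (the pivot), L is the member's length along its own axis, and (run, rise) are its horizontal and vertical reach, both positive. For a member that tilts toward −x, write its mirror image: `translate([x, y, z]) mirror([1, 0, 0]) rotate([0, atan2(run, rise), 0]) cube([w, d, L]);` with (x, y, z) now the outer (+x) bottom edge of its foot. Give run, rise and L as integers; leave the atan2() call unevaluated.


translate([384, 0, 720]) cube([85, 905, 63]);
translate([0, 64, 0]) rotate([0, atan2(384, 720), 0]) cube([28, 60, 816]);
translate([853, 64, 0]) mirror([1, 0, 0]) rotate([0, atan2(384, 720), 0]) cube([28, 60, 816]);
translate([0, 781, 0]) rotate([0, atan2(384, 720), 0]) cube([28, 60, 816]);
translate([853, 781, 0]) mirror([1, 0, 0]) rotate([0, atan2(384, 720), 0]) cube([28, 60, 816]);


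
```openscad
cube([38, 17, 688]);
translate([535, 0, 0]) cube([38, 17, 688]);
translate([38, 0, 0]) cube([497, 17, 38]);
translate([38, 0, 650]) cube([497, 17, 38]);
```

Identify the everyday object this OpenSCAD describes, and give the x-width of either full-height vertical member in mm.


A picture frame. The border width is 38 mm.

Four thin pieces enclosing a rectangular opening — a picture frame. The two full-height stiles are 688 mm tall; the top rail sits at z = 650 and is 38 mm tall, so the border above the opening is 688 − 650 = 38 mm, matching the stile x-width.


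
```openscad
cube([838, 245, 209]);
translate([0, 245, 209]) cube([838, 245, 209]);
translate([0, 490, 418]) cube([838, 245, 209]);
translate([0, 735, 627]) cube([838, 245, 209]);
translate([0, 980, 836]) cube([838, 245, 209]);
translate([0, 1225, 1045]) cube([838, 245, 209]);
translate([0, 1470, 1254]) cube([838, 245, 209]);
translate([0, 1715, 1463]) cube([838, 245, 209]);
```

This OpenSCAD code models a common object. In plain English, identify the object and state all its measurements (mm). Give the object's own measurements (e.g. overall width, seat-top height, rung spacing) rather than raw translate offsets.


A straight staircase of 8 solid steps. Each step is 838 mm wide (x), 245 mm deep (y, the going) and 209 mm tall (the rise). The first step rests on the floor; each subsequent step sits one going further in +y and one rise higher in +z, directly behind and above the previous step with no overlap.


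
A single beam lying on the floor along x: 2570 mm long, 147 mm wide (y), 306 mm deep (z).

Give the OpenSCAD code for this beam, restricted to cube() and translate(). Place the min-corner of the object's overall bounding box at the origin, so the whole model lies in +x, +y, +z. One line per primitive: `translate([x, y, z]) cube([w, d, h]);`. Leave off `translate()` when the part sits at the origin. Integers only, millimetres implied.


cube([2570, 147, 306]);


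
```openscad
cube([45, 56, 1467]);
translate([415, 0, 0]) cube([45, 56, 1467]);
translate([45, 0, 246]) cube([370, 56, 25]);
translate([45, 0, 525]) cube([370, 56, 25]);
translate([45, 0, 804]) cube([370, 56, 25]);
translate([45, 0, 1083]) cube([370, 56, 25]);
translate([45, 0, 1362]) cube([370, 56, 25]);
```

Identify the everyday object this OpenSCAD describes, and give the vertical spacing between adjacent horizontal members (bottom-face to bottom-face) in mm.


A ladder. The rung spacing is 279 mm.

Two tall 45×56 posts with 5 short bars between them — a ladder. Adjacent rungs sit at z = 246 and z = 525, so the spacing is 525 − 246 = 279 mm.


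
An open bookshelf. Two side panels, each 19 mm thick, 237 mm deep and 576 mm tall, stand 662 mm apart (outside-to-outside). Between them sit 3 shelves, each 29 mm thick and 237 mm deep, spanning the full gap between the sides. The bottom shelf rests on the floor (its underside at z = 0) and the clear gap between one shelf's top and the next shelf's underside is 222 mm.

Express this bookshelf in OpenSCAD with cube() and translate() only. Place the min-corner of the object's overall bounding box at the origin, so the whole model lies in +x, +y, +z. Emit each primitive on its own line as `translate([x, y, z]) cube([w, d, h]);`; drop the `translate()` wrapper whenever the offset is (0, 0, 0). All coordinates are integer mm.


cube([19, 237, 576]);
translate([643, 0, 0]) cube([19, 237, 576]);
translate([19, 0, 0]) cube([624, 237, 29]);
translate([19, 0, 251]) cube([624, 237, 29]);
translate([19, 0, 502]) cube([624, 237, 29]);


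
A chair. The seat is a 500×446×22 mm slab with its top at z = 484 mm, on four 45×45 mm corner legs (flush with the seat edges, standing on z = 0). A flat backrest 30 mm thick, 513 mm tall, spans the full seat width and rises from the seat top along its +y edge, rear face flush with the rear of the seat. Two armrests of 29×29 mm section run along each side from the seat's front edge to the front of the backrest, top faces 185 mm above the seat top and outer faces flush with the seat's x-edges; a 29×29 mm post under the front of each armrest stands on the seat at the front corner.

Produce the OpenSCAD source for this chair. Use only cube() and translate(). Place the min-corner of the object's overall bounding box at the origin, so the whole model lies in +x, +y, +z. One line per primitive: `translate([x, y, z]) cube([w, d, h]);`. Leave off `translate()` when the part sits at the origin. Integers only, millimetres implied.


// leg_h = 484 - 22 = 462
// arm post h = 185 - 29 = 156
translate([0, 0, 462]) cube([500, 446, 22]);
cube([45, 45, 462]);
translate([455, 0, 0]) cube([45, 45, 462]);
translate([0, 401, 0]) cube([45, 45, 462]);
translate([455, 401, 0]) cube([45, 45, 462]);
translate([0, 416, 484]) cube([500, 30, 513]);
translate([0, 0, 640]) cube([29, 416, 29]);
translate([471, 0, 640]) cube([29, 416, 29]);
translate([0, 0, 484]) cube([29, 29, 156]);
translate([471, 0, 484]) cube([29, 29, 156]);


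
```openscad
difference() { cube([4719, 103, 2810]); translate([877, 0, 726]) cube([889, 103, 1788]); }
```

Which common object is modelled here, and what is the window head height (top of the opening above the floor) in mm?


A wall with a window opening. The window head height is 2514 mm.

A wall with a rectangular opening subtracted — a window. Sill at z = 726, opening 1788 mm tall, so the head is at 726 + 1788 = 2514 mm.


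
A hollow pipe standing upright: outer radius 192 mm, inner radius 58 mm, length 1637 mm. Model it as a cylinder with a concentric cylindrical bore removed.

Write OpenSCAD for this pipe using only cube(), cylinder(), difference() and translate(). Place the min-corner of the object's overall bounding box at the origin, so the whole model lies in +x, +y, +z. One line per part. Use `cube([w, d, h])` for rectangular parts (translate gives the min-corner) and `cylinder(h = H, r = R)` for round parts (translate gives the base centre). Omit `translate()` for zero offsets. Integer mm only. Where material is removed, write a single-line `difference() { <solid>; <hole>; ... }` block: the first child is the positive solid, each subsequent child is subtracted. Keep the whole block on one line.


difference() { translate([192, 192, 0]) cylinder(h = 1637, r = 192); translate([192, 192, 0]) cylinder(h = 1637, r = 58); }


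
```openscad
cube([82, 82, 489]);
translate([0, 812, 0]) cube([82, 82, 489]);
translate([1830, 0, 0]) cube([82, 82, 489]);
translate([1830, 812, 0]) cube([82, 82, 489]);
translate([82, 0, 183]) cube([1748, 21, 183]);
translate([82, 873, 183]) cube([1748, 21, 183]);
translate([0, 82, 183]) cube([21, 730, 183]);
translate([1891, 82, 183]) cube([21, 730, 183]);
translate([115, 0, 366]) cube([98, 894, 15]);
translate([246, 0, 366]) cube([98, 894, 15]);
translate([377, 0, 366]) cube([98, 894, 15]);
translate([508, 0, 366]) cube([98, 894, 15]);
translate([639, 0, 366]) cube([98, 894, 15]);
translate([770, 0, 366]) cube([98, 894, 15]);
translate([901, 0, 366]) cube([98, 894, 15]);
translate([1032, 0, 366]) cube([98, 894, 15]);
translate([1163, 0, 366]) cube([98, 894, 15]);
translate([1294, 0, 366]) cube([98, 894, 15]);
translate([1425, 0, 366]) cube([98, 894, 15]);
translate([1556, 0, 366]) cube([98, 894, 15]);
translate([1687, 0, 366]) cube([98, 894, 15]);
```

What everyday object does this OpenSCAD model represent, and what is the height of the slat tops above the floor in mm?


A bed frame. The slat-top height is 381 mm.

Four posts, four rails, and a row of slats — a bed frame. Slats sit on the rails at z = 183 + 183 = 366; with slat thickness 15, the top is 381 mm.


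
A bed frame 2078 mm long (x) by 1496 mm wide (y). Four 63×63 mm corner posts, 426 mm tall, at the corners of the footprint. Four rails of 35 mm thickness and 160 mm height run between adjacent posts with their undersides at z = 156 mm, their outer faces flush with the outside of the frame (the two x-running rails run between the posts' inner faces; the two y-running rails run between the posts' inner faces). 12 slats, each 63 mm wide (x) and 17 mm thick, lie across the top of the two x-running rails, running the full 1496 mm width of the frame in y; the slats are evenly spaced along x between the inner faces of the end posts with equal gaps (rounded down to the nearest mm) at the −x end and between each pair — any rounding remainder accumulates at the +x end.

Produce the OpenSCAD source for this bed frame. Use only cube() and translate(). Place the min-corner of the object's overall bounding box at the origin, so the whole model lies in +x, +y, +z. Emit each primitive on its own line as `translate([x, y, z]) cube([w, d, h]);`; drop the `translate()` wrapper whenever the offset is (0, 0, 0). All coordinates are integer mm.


cube([63, 63, 426]);
translate([0, 1433, 0]) cube([63, 63, 426]);
translate([2015, 0, 0]) cube([63, 63, 426]);
translate([2015, 1433, 0]) cube([63, 63, 426]);
translate([63, 0, 156]) cube([1952, 35, 160]);
translate([63, 1461, 156]) cube([1952, 35, 160]);
translate([0, 63, 156]) cube([35, 1370, 160]);
translate([2043, 63, 156]) cube([35, 1370, 160]);
translate([155, 0, 316]) cube([63, 1496, 17]);
translate([310, 0, 316]) cube([63, 1496, 17]);
translate([465, 0, 316]) cube([63, 1496, 17]);
translate([620, 0, 316]) cube([63, 1496, 17]);
translate([775, 0, 316]) cube([63, 1496, 17]);
translate([930, 0, 316]) cube([63, 1496, 17]);
translate([1085, 0, 316]) cube([63, 1496, 17]);
translate([1240, 0, 316]) cube([63, 1496, 17]);
translate([1395, 0, 316]) cube([63, 1496, 17]);
translate([1550, 0, 316]) cube([63, 1496, 17]);
translate([1705, 0, 316]) cube([63, 1496, 17]);
translate([1860, 0, 316]) cube([63, 1496, 17]);


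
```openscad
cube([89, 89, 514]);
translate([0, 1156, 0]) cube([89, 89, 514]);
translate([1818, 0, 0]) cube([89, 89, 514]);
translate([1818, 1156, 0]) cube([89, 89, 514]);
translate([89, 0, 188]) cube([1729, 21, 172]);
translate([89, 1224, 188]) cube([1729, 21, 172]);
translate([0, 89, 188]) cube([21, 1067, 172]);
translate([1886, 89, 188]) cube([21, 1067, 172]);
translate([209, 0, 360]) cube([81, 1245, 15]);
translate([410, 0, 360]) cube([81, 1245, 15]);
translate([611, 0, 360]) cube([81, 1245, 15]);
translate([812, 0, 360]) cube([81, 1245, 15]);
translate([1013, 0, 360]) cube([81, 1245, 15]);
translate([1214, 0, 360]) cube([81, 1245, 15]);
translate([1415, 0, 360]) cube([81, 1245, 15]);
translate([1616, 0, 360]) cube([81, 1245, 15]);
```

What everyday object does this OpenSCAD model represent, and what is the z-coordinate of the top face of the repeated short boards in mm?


A bed frame. The slat-top height is 375 mm.

Four posts, four rails, and a row of slats — a bed frame. Slats sit on the rails at z = 188 + 172 = 360; with slat thickness 15, the top is 375 mm.


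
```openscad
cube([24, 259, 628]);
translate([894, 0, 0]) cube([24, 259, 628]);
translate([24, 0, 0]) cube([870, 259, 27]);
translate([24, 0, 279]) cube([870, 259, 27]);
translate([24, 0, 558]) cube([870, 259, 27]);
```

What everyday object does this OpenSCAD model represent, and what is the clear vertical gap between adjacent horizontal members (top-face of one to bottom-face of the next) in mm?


A bookshelf. The clear shelf gap is 252 mm.

Two tall side panels with 3 horizontal boards between them — a bookshelf. The first two shelf undersides are at z = 0 and z = 279; with shelf thickness 27, the clear gap is 279 − 0 − 27 = 252 mm.


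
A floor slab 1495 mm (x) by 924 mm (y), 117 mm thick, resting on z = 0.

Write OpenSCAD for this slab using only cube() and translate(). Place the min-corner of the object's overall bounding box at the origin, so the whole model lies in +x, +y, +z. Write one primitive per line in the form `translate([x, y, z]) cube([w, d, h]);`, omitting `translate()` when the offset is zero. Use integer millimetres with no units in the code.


cube([1495, 924, 117]);


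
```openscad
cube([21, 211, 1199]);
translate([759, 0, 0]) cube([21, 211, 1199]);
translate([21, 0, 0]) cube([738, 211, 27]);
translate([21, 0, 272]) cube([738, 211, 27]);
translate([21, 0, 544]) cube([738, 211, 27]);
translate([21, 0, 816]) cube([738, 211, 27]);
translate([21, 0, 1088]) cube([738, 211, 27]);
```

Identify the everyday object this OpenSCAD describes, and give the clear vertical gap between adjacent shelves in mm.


A bookshelf. The clear shelf gap is 245 mm.

Two tall side panels with 5 horizontal boards between them — a bookshelf. The first two shelf undersides are at z = 0 and z = 272; with shelf thickness 27, the clear gap is 272 − 0 − 27 = 245 mm.


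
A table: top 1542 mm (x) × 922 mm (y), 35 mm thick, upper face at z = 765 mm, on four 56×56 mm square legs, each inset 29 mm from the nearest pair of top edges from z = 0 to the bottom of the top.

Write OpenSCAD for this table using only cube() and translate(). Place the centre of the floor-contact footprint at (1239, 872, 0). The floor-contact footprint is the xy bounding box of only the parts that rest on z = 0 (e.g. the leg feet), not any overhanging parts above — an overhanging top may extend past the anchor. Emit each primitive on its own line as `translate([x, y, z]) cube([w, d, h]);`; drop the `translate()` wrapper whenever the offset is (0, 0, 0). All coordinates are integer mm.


translate([468, 411, 730]) cube([1542, 922, 35]);
translate([497, 440, 0]) cube([56, 56, 730]);
translate([1925, 440, 0]) cube([56, 56, 730]);
translate([497, 1248, 0]) cube([56, 56, 730]);
translate([1925, 1248, 0]) cube([56, 56, 730]);


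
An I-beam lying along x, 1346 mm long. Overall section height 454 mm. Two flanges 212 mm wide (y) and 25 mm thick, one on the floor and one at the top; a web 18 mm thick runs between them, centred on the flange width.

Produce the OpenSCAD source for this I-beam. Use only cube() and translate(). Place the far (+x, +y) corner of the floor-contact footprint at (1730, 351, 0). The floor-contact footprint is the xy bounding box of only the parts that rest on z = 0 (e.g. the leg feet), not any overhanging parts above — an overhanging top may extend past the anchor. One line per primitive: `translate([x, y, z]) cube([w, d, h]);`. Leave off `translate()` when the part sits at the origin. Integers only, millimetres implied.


translate([384, 139, 0]) cube([1346, 212, 25]);
translate([384, 236, 25]) cube([1346, 18, 404]);
translate([384, 139, 429]) cube([1346, 212, 25]);


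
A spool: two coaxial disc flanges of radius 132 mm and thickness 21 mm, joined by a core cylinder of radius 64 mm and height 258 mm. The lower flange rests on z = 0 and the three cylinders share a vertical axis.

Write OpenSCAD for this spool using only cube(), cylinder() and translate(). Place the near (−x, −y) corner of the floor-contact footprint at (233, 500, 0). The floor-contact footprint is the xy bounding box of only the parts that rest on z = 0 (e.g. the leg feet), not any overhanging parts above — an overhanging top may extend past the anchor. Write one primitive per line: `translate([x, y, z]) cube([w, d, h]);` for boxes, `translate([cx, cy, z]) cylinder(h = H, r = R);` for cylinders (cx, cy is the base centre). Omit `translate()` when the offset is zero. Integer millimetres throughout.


translate([365, 632, 0]) cylinder(h = 21, r = 132);
translate([365, 632, 21]) cylinder(h = 258, r = 64);
translate([365, 632, 279]) cylinder(h = 21, r = 132);


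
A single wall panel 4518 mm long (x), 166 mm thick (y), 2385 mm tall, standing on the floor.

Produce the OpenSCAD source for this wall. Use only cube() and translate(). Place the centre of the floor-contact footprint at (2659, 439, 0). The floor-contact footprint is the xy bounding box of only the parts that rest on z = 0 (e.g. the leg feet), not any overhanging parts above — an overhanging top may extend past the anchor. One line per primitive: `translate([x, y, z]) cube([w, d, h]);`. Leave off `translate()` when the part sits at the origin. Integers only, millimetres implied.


translate([400, 356, 0]) cube([4518, 166, 2385]);


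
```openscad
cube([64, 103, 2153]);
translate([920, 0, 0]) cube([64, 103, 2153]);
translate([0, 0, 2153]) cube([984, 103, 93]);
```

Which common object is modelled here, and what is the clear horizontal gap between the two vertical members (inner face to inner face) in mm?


A door frame. The clear opening width is 856 mm.

Two 2153 mm tall posts with a header on top — a door frame. The left jamb is 64 mm wide at x = 0; the right jamb starts at x = 920. The clear opening is 920 − 64 = 856 mm.


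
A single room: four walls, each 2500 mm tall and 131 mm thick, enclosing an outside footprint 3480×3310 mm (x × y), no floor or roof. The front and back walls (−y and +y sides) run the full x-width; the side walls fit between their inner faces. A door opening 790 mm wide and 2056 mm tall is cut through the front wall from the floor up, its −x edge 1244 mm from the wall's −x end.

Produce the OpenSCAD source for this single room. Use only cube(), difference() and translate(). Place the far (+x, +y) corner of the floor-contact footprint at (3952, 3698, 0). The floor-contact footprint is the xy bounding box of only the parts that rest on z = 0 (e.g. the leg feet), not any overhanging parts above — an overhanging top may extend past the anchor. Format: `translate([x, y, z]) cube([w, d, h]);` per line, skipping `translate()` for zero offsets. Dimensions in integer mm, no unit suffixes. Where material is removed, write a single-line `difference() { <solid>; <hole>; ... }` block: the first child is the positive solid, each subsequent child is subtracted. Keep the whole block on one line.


difference() { translate([472, 388, 0]) cube([3480, 131, 2500]); translate([1716, 388, 0]) cube([790, 131, 2056]); }
translate([472, 3567, 0]) cube([3480, 131, 2500]);
translate([472, 519, 0]) cube([131, 3048, 2500]);
translate([3821, 519, 0]) cube([131, 3048, 2500]);


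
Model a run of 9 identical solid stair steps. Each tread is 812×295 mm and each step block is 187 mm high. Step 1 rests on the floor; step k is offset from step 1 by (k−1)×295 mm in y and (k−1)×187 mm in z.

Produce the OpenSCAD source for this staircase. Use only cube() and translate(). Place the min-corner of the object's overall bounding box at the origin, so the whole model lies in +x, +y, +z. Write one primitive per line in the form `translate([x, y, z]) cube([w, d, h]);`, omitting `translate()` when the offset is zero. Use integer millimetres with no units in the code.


cube([812, 295, 187]);
translate([0, 295, 187]) cube([812, 295, 187]);
translate([0, 590, 374]) cube([812, 295, 187]);
translate([0, 885, 561]) cube([812, 295, 187]);
translate([0, 1180, 748]) cube([812, 295, 187]);
translate([0, 1475, 935]) cube([812, 295, 187]);
translate([0, 1770, 1122]) cube([812, 295, 187]);
translate([0, 2065, 1309]) cube([812, 295, 187]);
translate([0, 2360, 1496]) cube([812, 295, 187]);


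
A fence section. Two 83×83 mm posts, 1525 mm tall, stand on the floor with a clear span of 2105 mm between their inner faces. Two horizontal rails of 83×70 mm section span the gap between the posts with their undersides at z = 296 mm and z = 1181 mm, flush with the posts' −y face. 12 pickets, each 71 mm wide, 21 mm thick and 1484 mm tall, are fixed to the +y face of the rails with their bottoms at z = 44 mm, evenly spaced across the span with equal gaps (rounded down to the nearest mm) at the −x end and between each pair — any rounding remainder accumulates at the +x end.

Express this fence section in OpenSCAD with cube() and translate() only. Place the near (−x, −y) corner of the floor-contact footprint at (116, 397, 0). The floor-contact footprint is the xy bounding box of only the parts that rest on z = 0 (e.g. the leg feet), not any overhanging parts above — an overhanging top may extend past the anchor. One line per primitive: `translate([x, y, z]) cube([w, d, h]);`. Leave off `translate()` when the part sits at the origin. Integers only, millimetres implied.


translate([116, 397, 0]) cube([83, 83, 1525]);
translate([2304, 397, 0]) cube([83, 83, 1525]);
translate([199, 397, 296]) cube([2105, 83, 70]);
translate([199, 397, 1181]) cube([2105, 83, 70]);
translate([295, 480, 44]) cube([71, 21, 1484]);
translate([462, 480, 44]) cube([71, 21, 1484]);
translate([629, 480, 44]) cube([71, 21, 1484]);
translate([796, 480, 44]) cube([71, 21, 1484]);
translate([963, 480, 44]) cube([71, 21, 1484]);
translate([1130, 480, 44]) cube([71, 21, 1484]);
translate([1297, 480, 44]) cube([71, 21, 1484]);
translate([1464, 480, 44]) cube([71, 21, 1484]);
translate([1631, 480, 44]) cube([71, 21, 1484]);
translate([1798, 480, 44]) cube([71, 21, 1484]);
translate([1965, 480, 44]) cube([71, 21, 1484]);
translate([2132, 480, 44]) cube([71, 21, 1484]);


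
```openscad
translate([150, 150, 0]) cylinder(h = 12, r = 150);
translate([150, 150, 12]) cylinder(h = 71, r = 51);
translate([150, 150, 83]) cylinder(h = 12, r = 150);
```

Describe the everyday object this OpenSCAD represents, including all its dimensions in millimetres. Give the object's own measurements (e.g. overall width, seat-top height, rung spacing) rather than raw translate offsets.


A spool: two coaxial disc flanges of radius 150 mm and thickness 12 mm, joined by a core cylinder of radius 51 mm and height 71 mm. The lower flange rests on z = 0 and the three cylinders share a vertical axis.


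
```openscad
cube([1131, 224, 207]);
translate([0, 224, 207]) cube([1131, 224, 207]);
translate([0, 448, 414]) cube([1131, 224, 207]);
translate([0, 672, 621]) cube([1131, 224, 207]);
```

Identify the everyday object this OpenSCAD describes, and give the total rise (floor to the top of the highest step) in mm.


A staircase. The total rise is 828 mm.

4 identical blocks, each offset up and back from the previous — a staircase. Each step is 207 mm tall and there are 4 of them, so the total rise is 4 × 207 = 828 mm.


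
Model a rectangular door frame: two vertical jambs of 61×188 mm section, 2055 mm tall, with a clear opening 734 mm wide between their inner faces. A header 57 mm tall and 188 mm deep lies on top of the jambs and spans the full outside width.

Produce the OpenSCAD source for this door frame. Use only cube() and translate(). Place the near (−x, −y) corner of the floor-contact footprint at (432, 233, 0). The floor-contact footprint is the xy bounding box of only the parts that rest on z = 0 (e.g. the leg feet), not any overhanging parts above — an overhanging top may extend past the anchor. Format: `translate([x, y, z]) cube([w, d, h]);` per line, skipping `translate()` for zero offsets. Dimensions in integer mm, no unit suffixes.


translate([432, 233, 0]) cube([61, 188, 2055]);
translate([1227, 233, 0]) cube([61, 188, 2055]);
translate([432, 233, 2055]) cube([856, 188, 57]);


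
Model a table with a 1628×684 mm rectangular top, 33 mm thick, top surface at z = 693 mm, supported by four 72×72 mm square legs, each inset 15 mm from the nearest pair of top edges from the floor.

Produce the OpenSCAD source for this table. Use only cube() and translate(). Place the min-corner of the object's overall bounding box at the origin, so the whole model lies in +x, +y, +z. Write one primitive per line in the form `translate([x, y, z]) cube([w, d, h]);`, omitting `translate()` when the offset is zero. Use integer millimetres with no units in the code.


// leg_h = 693 - 33 = 660
translate([0, 0, 660]) cube([1628, 684, 33]);
translate([15, 15, 0]) cube([72, 72, 660]);
translate([1541, 15, 0]) cube([72, 72, 660]);
translate([15, 597, 0]) cube([72, 72, 660]);
translate([1541, 597, 0]) cube([72, 72, 660]);


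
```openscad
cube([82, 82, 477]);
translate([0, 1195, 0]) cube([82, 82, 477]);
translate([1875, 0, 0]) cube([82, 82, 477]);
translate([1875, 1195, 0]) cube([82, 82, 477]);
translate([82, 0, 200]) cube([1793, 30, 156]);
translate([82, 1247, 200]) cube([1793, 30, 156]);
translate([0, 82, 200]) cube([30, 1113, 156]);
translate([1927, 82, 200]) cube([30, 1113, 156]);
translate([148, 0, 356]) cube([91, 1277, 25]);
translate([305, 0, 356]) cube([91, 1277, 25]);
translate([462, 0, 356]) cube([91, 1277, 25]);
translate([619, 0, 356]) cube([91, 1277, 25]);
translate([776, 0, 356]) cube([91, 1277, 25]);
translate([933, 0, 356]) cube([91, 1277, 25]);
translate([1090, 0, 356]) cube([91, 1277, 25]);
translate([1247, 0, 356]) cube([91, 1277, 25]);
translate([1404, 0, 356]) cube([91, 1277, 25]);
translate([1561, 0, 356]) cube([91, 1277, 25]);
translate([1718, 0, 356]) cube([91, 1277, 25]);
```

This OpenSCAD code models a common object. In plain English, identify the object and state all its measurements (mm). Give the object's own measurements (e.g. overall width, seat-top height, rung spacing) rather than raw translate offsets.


A bed frame 1957 mm long (x) by 1277 mm wide (y). Four 82×82 mm corner posts, 477 mm tall, at the corners of the footprint. Four rails of 30 mm thickness and 156 mm height run between adjacent posts with their undersides at z = 200 mm, their outer faces flush with the outside of the frame (the two x-running rails run between the posts' inner faces; the two y-running rails run between the posts' inner faces). 11 slats, each 91 mm wide (x) and 25 mm thick, lie across the top of the two x-running rails, running the full 1277 mm width of the frame in y; along x they sit between the end posts with a 66 mm gap after the −x posts and between neighbouring slats and before the +x posts.


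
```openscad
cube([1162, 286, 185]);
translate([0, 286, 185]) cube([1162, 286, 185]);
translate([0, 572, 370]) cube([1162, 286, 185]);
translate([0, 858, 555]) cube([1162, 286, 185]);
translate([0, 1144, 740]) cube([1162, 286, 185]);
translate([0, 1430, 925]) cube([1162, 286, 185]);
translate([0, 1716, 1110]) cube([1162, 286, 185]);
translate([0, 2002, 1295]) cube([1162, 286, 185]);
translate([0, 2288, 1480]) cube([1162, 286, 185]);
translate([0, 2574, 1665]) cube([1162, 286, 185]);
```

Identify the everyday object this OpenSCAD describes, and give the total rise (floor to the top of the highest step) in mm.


A staircase. The total rise is 1850 mm.

10 identical blocks, each offset up and back from the previous — a staircase. Each step is 185 mm tall and there are 10 of them, so the total rise is 10 × 185 = 1850 mm.


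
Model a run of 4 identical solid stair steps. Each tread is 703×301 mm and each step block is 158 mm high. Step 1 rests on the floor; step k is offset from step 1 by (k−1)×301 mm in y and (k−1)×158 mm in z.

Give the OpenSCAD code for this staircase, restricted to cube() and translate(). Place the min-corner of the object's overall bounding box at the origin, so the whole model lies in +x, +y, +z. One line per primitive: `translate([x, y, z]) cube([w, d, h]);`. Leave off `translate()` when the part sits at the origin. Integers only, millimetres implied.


cube([703, 301, 158]);
translate([0, 301, 158]) cube([703, 301, 158]);
translate([0, 602, 316]) cube([703, 301, 158]);
translate([0, 903, 474]) cube([703, 301, 158]);
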